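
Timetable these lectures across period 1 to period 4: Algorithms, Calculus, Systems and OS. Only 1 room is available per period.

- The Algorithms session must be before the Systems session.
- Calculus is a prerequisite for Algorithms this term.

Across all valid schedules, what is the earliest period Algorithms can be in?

Precedence pushes Algorithms to at least period 2; downstream work caps Algorithms at period 3.
Algorithms at period 2 is achievable: Algorithms -> period 2; OS -> period 4; Calculus -> period 1; Systems -> period 3.

period 2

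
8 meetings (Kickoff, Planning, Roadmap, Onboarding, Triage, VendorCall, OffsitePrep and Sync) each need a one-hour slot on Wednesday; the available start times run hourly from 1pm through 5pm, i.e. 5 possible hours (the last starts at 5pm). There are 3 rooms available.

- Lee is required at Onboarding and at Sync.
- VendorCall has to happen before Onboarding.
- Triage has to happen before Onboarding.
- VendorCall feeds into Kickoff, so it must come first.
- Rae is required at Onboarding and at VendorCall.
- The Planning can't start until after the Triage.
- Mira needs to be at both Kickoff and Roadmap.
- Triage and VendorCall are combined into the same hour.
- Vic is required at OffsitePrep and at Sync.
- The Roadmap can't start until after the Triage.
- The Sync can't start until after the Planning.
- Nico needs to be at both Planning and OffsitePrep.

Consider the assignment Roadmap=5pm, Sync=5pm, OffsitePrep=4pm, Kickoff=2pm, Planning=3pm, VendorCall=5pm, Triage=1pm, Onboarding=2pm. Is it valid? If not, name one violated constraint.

Invalid. Triage and VendorCall are combined into the same hour.

Triage has to happen before Onboarding — holds.
The Sync can't start until after the Planning — holds.
There are 3 rooms available — holds.
The Planning can't start until after the Triage — holds.
Triage and VendorCall are combined into the same hour — violated.
Rae is required at Onboarding and at VendorCall — holds.
Vic is required at OffsitePrep and at Sync — holds.
VendorCall feeds into Kickoff, so it must come first — violated.
Lee is required at Onboarding and at Sync — holds.
Mira needs to be at both Kickoff and Roadmap — holds.
Nico needs to be at both Planning and OffsitePrep — holds.
VendorCall has to happen before Onboarding — violated.
The Roadmap can't start until after the Triage — holds.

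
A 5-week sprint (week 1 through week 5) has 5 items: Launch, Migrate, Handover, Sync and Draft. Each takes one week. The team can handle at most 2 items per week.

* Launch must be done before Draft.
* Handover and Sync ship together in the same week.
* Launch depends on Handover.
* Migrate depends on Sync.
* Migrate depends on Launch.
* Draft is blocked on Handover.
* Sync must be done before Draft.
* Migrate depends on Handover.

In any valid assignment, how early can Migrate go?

Precedence pushes Migrate to at least week 3.
Migrate at week 3 is achievable: Draft=week 3; Migrate=week 3; Launch=week 2; Sync=week 1; Handover=week 1.

week 3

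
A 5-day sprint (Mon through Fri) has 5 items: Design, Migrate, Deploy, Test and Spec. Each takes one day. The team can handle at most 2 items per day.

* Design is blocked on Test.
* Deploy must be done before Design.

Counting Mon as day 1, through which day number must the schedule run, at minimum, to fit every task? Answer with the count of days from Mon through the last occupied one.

The precedence chain requires at least 2 distinct days.
With at most 2 per day and 5 tasks, at least 3 days are needed.
3 works (last occupied day: Wed): for example Deploy=Mon; Test=Mon; Design=Tue; Migrate=Tue; Spec=Wed.

3 days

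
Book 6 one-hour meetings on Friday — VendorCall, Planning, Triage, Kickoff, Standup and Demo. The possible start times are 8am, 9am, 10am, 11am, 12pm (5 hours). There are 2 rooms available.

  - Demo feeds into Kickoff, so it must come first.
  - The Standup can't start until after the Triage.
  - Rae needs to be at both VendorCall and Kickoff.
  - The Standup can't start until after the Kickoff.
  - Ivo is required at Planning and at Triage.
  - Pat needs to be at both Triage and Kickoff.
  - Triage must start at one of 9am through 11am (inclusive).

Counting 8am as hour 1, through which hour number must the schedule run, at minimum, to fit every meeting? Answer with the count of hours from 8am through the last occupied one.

4

The precedence chain requires at least 3 distinct hours.
With at most 2 per hour and 6 meetings, at least 3 hours are needed.
Could 3 hours be enough, i.e. nothing placed later than 10am? No: Triage's window within 3 hours is {9am, 10am}; Standup must come after Kickoff (at 8am or later) → {9am, 10am}; Kickoff must come before Standup (at 10am or earlier) → {8am, 9am}; Standup must come after Triage (at 9am or later) → {10am}; Triage must come before Standup (at 10am or earlier) → {9am}; Kickoff must come after Demo (at 8am or later) → {9am}; Kickoff can't share with Triage (9am) → nothing is left.
So 3 hours is not enough.
4 works (last occupied hour: 11am): for example Triage in 9am; VendorCall in 8am; Kickoff in 10am; Planning in 10am; Standup in 11am; Demo in 8am.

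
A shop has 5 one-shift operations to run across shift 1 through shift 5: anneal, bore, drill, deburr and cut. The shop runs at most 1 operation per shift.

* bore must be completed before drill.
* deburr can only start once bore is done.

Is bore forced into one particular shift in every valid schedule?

No

bore can be shift 1 (e.g. bore=shift 1; cut=shift 5; drill=shift 2; deburr=shift 3; anneal=shift 4) or shift 2 (e.g. cut -> shift 5; bore -> shift 2; deburr -> shift 4; anneal -> shift 1; drill -> shift 3).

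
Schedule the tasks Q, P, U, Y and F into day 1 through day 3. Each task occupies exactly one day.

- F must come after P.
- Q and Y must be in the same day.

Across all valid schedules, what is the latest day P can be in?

day 2

Downstream work caps P at day 2.
P at day 2 is achievable: P in day 2, U in day 1, Q in day 1, Y in day 1, F in day 3.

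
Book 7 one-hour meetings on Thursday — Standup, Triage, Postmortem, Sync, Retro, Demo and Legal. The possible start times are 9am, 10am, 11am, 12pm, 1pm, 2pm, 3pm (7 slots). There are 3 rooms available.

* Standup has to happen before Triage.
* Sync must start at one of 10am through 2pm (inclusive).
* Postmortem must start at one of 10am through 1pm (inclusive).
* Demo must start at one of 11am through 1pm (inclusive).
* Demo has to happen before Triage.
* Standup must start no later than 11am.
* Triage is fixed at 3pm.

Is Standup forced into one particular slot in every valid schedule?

Standup can be 9am (e.g. Triage=3pm, Demo=11am, Retro=9am, Sync=10am, Standup=9am, Postmortem=10am, Legal=9am) or 10am (e.g. Postmortem -> 10am; Demo -> 11am; Legal -> 9am; Triage -> 3pm; Retro -> 9am; Standup -> 10am; Sync -> 10am).

No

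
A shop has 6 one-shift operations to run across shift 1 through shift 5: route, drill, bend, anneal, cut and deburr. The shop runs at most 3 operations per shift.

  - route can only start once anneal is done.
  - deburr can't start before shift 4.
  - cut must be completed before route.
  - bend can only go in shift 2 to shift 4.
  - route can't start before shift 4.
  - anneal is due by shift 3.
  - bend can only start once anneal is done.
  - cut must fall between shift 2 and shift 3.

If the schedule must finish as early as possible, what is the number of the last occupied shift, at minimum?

shift 4

The precedence chain requires at least 2 distinct shifts.
With at most 3 per shift and 6 operations, at least 2 shifts are needed.
route can't be placed before shift 4, so the schedule must run through at least shift 4.
4 works (last occupied shift: shift 4): for example bend=shift 2, route=shift 4, drill=shift 1, cut=shift 2, deburr=shift 4, anneal=shift 1.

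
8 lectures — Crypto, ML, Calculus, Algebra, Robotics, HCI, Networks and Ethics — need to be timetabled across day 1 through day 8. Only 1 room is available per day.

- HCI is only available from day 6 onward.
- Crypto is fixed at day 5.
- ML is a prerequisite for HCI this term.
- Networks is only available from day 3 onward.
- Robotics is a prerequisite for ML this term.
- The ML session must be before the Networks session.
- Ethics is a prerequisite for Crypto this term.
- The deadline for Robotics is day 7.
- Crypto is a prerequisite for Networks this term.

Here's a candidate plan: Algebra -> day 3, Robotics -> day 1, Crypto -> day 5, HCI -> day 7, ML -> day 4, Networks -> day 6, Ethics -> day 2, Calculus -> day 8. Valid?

The ML session must be before the Networks session — holds.
Crypto is fixed at day 5 — holds.
HCI is only available from day 6 onward — holds.
Networks is only available from day 3 onward — holds.
ML is a prerequisite for HCI this term — holds.
Only 1 room is available per day — holds.
Crypto is a prerequisite for Networks this term — holds.
Ethics is a prerequisite for Crypto this term — holds.
Robotics is a prerequisite for ML this term — holds.
The deadline for Robotics is day 7 — holds.

Yes, all constraints hold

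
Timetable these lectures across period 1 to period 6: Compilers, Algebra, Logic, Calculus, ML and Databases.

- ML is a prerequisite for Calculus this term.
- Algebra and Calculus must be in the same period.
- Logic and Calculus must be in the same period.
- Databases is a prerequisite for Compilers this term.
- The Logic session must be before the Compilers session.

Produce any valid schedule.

Compilers -> period 3, Databases -> period 1, Logic -> period 2, ML -> period 1, Algebra -> period 2, Calculus -> period 2

Checking: Databases(period 1) before Compilers(period 3); Logic(period 2) before Compilers(period 3); ML(period 1) before Calculus(period 2); Logic = Calculus = period 2; Algebra = Calculus = period 2.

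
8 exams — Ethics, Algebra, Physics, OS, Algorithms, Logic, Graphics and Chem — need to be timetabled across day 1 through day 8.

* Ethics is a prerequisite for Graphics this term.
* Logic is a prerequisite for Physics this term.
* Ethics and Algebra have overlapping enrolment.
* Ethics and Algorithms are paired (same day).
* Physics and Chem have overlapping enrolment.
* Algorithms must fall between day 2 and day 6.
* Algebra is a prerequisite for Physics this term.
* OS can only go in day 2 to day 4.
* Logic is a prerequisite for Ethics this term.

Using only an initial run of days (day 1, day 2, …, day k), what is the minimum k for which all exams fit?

3

The precedence chain requires at least 3 distinct days.
3 works (last occupied day: day 3): for example OS in day 2; Graphics in day 3; Logic in day 1; Algorithms in day 2; Algebra in day 1; Chem in day 1; Ethics in day 2; Physics in day 2.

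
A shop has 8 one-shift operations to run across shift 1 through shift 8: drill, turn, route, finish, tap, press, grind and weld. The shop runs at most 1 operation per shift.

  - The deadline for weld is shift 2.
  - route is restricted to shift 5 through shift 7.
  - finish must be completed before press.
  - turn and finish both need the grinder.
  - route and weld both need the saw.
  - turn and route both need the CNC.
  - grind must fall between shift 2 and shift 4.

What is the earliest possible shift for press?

Precedence pushes press to at least shift 2.
press at shift 3 is achievable: route=shift 5; grind=shift 4; press=shift 3; finish=shift 2; tap=shift 8; drill=shift 6; weld=shift 1; turn=shift 7.
Nothing earlier works — the conflict and capacity constraints rule out every shift before shift 3.

shift 3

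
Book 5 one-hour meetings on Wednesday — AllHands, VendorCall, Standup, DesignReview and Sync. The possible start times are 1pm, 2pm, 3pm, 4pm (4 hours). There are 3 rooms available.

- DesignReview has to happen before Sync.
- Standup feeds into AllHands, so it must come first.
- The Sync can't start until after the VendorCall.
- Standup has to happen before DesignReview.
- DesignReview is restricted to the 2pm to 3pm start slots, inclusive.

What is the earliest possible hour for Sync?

3pm

Precedence pushes Sync to at least 3pm.
Sync at 3pm is achievable: DesignReview -> 2pm, VendorCall -> 1pm, Standup -> 1pm, AllHands -> 2pm, Sync -> 3pm.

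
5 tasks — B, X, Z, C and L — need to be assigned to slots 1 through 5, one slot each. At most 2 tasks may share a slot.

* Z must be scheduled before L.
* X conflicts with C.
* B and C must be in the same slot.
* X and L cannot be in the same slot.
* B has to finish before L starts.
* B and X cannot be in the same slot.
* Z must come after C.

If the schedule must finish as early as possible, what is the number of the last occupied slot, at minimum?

3

The precedence chain requires at least 3 distinct slots.
With at most 2 per slot and 5 tasks, at least 3 slots are needed.
3 works (last occupied slot: 3): for example L -> 3, C -> 1, X -> 2, Z -> 2, B -> 1.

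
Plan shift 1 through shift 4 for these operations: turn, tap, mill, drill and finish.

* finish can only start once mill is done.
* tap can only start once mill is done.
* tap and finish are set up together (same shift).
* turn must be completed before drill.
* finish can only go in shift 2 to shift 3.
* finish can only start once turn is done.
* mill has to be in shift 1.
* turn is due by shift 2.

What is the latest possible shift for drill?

shift 4

Precedence pushes drill to at least shift 2.
drill at shift 4 is achievable: finish in shift 2; drill in shift 4; turn in shift 1; tap in shift 2; mill in shift 1.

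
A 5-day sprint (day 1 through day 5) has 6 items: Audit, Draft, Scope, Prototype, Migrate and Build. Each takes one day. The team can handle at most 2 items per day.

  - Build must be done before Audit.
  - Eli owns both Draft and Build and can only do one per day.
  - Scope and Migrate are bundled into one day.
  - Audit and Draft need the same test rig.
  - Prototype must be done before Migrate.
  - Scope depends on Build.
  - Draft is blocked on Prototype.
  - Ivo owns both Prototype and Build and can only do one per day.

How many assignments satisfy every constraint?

26

Splitting on Audit: it can be day 2 (8), day 3 (8), day 4 (5), day 5 (5). Listing each branch's schedules as (Draft, Scope, Prototype, Migrate, Build) by day number:
Audit=day 2: (3,4,2,4,1) (3,5,2,5,1) (4,3,2,3,1) (4,5,2,5,1) (4,5,3,5,1) (5,3,2,3,1) (5,4,2,4,1) (5,4,3,4,1) — 8.
Audit=day 3: (4,5,1,5,2) (4,5,2,5,1) (4,5,3,5,1) (4,5,3,5,2) (5,4,1,4,2) (5,4,2,4,1) (5,4,3,4,1) (5,4,3,4,2) — 8.
Audit=day 4: (2,5,1,5,3) (3,5,1,5,2) (3,5,2,5,1) (5,3,1,3,2) (5,3,2,3,1) — 5.
Audit=day 5: (2,4,1,4,3) (3,4,1,4,2) (3,4,2,4,1) (4,3,1,3,2) (4,3,2,3,1) — 5.
Summing: 8 + 8 + 5 + 5 = 26.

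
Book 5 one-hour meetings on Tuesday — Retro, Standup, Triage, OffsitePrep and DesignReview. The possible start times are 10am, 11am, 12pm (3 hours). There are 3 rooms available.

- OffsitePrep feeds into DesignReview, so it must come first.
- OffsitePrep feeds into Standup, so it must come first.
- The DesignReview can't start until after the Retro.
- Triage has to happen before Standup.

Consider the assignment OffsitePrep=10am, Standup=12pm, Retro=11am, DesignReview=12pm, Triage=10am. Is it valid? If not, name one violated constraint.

OffsitePrep feeds into DesignReview, so it must come first — holds.
The DesignReview can't start until after the Retro — holds.
Triage has to happen before Standup — holds.
There are 3 rooms available — holds.
OffsitePrep feeds into Standup, so it must come first — holds.

Yes, all constraints hold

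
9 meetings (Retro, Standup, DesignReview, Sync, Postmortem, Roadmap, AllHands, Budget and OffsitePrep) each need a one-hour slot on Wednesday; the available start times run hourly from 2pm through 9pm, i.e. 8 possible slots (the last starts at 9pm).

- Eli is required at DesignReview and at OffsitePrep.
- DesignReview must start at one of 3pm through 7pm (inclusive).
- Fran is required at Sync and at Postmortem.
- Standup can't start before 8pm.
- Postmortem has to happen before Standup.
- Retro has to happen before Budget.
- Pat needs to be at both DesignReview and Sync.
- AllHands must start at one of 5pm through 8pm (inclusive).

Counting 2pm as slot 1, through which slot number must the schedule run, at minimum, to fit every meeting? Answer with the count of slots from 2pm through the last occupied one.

7 slots

The precedence chain requires at least 2 distinct slots.
Standup can't be placed before 8pm — that is slot 7 counting from 2pm — so the schedule must run through at least 7 slots.
7 works (last occupied slot: 8pm): for example Standup -> 8pm; Budget -> 3pm; DesignReview -> 3pm; Sync -> 4pm; Retro -> 2pm; Roadmap -> 2pm; OffsitePrep -> 2pm; Postmortem -> 2pm; AllHands -> 5pm.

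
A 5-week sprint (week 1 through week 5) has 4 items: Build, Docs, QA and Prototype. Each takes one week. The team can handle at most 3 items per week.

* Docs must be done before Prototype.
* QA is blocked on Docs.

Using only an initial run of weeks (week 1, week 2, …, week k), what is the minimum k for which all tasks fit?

2 weeks

The precedence chain requires at least 2 distinct weeks.
With at most 3 per week and 4 tasks, at least 2 weeks are needed.
2 works (last occupied week: week 2): for example Docs in week 1; Prototype in week 2; Build in week 1; QA in week 2.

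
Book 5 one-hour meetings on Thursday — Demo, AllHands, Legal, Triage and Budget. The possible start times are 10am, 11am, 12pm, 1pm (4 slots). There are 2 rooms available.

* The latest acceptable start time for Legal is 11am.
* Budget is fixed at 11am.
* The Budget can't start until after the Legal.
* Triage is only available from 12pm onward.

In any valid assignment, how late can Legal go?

10am

Legal's own window allows nothing later than 11am; downstream work caps Legal at 10am.
Legal at 10am is achievable: Demo in 10am, Budget in 11am, Triage in 12pm, AllHands in 11am, Legal in 10am.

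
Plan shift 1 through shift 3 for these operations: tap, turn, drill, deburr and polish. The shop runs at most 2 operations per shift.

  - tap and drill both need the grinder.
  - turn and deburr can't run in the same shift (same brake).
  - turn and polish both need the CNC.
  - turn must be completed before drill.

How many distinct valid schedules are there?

15

Splitting on tap: it can be shift 1 (8), shift 2 (5), shift 3 (2). Listing each branch's schedules as (turn, drill, deburr, polish) by shift number:
tap=shift 1: (1,2,2,3) (1,2,3,2) (1,2,3,3) (1,3,2,2) (1,3,2,3) (1,3,3,2) (2,3,1,3) (2,3,3,1) — 8.
tap=shift 2: (1,3,2,3) (1,3,3,2) (2,3,1,1) (2,3,1,3) (2,3,3,1) — 5.
tap=shift 3: (1,2,2,3) (1,2,3,2) — 2.
Summing: 8 + 5 + 2 = 15.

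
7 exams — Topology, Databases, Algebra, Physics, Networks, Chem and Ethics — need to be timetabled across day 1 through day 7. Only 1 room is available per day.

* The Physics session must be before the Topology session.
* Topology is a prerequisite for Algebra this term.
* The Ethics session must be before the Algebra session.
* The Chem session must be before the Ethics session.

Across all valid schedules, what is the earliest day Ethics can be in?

day 2

Precedence pushes Ethics to at least day 2; downstream work caps Ethics at day 6.
Ethics at day 2 is achievable: Chem=day 1; Algebra=day 5; Networks=day 7; Ethics=day 2; Physics=day 3; Databases=day 6; Topology=day 4.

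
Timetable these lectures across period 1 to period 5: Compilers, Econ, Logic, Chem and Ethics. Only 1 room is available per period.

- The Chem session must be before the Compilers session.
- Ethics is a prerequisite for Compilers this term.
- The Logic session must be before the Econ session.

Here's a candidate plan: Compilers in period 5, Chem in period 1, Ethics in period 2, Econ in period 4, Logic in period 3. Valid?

Yes, all constraints hold

Ethics is a prerequisite for Compilers this term — holds.
The Logic session must be before the Econ session — holds.
The Chem session must be before the Compilers session — holds.
Only 1 room is available per period — holds.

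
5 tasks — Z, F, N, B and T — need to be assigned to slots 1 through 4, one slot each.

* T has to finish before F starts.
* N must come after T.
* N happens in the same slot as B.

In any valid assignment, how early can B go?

2

B must be in the same slot as N, which can't be before 2, so B is at least 2.
B at 2 is achievable: Z in 1, N in 2, B in 2, T in 1, F in 2.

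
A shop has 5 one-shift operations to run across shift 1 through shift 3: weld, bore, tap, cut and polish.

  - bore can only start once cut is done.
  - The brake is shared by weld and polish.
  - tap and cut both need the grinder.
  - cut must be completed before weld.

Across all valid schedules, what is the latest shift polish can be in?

shift 3

polish at shift 3 is achievable: tap in shift 2; bore in shift 2; weld in shift 2; cut in shift 1; polish in shift 3.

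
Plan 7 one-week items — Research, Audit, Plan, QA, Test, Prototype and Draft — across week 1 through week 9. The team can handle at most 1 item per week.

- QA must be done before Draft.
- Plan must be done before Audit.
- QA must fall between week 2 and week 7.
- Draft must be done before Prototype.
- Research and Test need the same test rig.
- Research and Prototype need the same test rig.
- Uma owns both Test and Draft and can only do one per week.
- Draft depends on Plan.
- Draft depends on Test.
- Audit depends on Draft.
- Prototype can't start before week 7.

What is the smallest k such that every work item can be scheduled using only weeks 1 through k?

The precedence chain requires at least 3 distinct weeks.
With at most 1 per week and 7 work items, at least 7 weeks are needed.
Prototype can't be placed before week 7, so the schedule must run through at least week 7.
7 works (last occupied week: week 7): for example Audit in week 5, Research in week 6, QA in week 2, Draft in week 4, Prototype in week 7, Plan in week 1, Test in week 3.

7 weeks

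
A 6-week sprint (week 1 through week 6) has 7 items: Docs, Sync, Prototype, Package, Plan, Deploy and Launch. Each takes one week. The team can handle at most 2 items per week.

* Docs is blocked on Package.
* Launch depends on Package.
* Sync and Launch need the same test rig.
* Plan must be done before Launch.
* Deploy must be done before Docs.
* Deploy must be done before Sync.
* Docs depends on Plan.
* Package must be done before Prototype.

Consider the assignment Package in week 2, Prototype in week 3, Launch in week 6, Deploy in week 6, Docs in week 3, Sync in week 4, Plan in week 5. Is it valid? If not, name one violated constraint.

No. Deploy must be done before Docs is not satisfied.

The team can handle at most 2 items per week — holds.
Sync and Launch need the same test rig — holds.
Docs is blocked on Package — holds.
Deploy must be done before Docs — violated.
Docs depends on Plan — violated.
Package must be done before Prototype — holds.
Plan must be done before Launch — holds.
Deploy must be done before Sync — violated.
Launch depends on Package — holds.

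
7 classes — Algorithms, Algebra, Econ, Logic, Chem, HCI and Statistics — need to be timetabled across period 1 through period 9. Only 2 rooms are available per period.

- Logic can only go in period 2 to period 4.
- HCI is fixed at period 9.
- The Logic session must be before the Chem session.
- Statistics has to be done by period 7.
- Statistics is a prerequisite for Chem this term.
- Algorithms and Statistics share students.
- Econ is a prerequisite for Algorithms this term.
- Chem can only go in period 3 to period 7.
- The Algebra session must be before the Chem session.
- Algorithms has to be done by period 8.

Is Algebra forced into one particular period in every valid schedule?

No

Algebra can be period 1 (e.g. Chem in period 3, Statistics in period 1, HCI in period 9, Econ in period 2, Algorithms in period 3, Algebra in period 1, Logic in period 2) or period 2 (e.g. HCI=period 9, Logic=period 2, Statistics=period 1, Algebra=period 2, Chem=period 3, Econ=period 1, Algorithms=period 3).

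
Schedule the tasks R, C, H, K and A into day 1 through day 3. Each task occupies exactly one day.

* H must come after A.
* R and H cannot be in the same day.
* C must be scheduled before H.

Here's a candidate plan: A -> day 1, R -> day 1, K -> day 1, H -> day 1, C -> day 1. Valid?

Invalid. R and H cannot be in the same day.

C must be scheduled before H — violated.
H must come after A — violated.
R and H cannot be in the same day — violated.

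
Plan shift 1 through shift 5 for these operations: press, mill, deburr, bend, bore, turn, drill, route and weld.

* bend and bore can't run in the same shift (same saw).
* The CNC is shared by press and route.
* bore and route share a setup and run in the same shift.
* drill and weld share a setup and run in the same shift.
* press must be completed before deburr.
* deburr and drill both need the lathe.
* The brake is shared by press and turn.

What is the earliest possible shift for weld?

shift 1

weld at shift 1 is achievable: deburr in shift 2, weld in shift 1, drill in shift 1, bore in shift 2, bend in shift 1, turn in shift 2, route in shift 2, press in shift 1, mill in shift 1.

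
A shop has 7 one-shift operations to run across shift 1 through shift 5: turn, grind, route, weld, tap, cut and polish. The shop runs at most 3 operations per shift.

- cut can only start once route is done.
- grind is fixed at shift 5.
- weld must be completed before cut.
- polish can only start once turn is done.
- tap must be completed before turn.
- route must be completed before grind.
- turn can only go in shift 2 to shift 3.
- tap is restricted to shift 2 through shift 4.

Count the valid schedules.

60

Splitting on route: it can be shift 1 (20), shift 2 (18), shift 3 (14), shift 4 (8). Listing each branch's schedules as (turn, grind, weld, tap, cut, polish) by shift number:
route=shift 1: (3,5,1,2,2,4) (3,5,1,2,2,5) (3,5,1,2,3,4) (3,5,1,2,3,5) (3,5,1,2,4,4) (3,5,1,2,4,5) (3,5,1,2,5,4) (3,5,1,2,5,5) (3,5,2,2,3,4) (3,5,2,2,3,5) (3,5,2,2,4,4) (3,5,2,2,4,5) (3,5,2,2,5,4) (3,5,2,2,5,5) (3,5,3,2,4,4) (3,5,3,2,4,5) (3,5,3,2,5,4) (3,5,3,2,5,5) (3,5,4,2,5,4) (3,5,4,2,5,5) — 20.
route=shift 2: (3,5,1,2,3,4) (3,5,1,2,3,5) (3,5,1,2,4,4) (3,5,1,2,4,5) (3,5,1,2,5,4) (3,5,1,2,5,5) (3,5,2,2,3,4) (3,5,2,2,3,5) (3,5,2,2,4,4) (3,5,2,2,4,5) (3,5,2,2,5,4) (3,5,2,2,5,5) (3,5,3,2,4,4) (3,5,3,2,4,5) (3,5,3,2,5,4) (3,5,3,2,5,5) (3,5,4,2,5,4) (3,5,4,2,5,5) — 18.
route=shift 3: (3,5,1,2,4,4) (3,5,1,2,4,5) (3,5,1,2,5,4) (3,5,1,2,5,5) (3,5,2,2,4,4) (3,5,2,2,4,5) (3,5,2,2,5,4) (3,5,2,2,5,5) (3,5,3,2,4,4) (3,5,3,2,4,5) (3,5,3,2,5,4) (3,5,3,2,5,5) (3,5,4,2,5,4) (3,5,4,2,5,5) — 14.
route=shift 4: (3,5,1,2,5,4) (3,5,1,2,5,5) (3,5,2,2,5,4) (3,5,2,2,5,5) (3,5,3,2,5,4) (3,5,3,2,5,5) (3,5,4,2,5,4) (3,5,4,2,5,5) — 8.
Summing: 20 + 18 + 14 + 8 = 60.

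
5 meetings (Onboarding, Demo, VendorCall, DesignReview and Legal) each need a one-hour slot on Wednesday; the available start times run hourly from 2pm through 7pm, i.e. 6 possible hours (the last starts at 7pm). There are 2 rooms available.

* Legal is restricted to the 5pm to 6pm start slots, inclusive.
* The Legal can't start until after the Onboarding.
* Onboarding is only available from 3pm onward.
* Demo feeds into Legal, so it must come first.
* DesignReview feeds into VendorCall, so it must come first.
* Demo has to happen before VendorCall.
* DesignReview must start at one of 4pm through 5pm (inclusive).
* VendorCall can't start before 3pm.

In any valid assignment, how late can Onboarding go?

Onboarding is available from 3pm; downstream work caps Onboarding at 5pm.
Onboarding at 5pm is achievable: Onboarding -> 5pm; Demo -> 2pm; VendorCall -> 5pm; DesignReview -> 4pm; Legal -> 6pm.

5pm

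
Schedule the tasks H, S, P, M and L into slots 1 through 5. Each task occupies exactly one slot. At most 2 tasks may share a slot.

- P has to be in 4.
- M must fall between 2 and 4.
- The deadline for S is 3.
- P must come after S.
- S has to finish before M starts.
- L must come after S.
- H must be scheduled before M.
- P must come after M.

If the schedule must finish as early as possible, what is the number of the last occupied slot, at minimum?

4

The precedence chain requires at least 3 distinct slots.
With at most 2 per slot and 5 tasks, at least 3 slots are needed.
P can't be placed before 4, so the schedule must run through at least slot 4.
4 works (last occupied slot: 4): for example M -> 2, S -> 1, H -> 1, P -> 4, L -> 2.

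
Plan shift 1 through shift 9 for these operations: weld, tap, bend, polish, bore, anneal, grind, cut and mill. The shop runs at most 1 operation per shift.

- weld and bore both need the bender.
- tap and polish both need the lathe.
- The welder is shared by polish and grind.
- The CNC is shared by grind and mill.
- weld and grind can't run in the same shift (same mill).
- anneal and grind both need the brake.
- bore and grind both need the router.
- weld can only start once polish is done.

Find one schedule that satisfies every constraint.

grind -> shift 7, weld -> shift 2, bore -> shift 5, polish -> shift 1, anneal -> shift 6, mill -> shift 9, tap -> shift 3, cut -> shift 8, bend -> shift 4

Checking: polish(shift 1) before weld(shift 2); tap(shift 3) != polish(shift 1); polish(shift 1) != grind(shift 7); grind(shift 7) != mill(shift 9); bore(shift 5) != grind(shift 7); weld(shift 2) != bore(shift 5); anneal(shift 6) != grind(shift 7); weld(shift 2) != grind(shift 7); max 1 per shift (cap 1).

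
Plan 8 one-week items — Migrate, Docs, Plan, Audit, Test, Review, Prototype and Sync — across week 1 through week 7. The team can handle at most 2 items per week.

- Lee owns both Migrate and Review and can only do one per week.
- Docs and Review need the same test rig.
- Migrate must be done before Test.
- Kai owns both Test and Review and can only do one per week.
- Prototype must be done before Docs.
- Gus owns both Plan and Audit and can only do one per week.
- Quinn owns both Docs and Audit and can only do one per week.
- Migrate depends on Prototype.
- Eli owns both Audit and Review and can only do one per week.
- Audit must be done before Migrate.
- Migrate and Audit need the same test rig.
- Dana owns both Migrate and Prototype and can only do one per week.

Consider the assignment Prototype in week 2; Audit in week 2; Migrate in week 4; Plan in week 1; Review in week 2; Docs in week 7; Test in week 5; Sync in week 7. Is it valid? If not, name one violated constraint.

No — it violates: Eli owns both Audit and Review and can only do one per week

The team can handle at most 2 items per week — violated.
Dana owns both Migrate and Prototype and can only do one per week — holds.
Eli owns both Audit and Review and can only do one per week — violated.
Prototype must be done before Docs — holds.
Migrate must be done before Test — holds.
Gus owns both Plan and Audit and can only do one per week — holds.
Audit must be done before Migrate — holds.
Migrate depends on Prototype — holds.
Quinn owns both Docs and Audit and can only do one per week — holds.
Docs and Review need the same test rig — holds.
Kai owns both Test and Review and can only do one per week — holds.
Migrate and Audit need the same test rig — holds.
Lee owns both Migrate and Review and can only do one per week — holds.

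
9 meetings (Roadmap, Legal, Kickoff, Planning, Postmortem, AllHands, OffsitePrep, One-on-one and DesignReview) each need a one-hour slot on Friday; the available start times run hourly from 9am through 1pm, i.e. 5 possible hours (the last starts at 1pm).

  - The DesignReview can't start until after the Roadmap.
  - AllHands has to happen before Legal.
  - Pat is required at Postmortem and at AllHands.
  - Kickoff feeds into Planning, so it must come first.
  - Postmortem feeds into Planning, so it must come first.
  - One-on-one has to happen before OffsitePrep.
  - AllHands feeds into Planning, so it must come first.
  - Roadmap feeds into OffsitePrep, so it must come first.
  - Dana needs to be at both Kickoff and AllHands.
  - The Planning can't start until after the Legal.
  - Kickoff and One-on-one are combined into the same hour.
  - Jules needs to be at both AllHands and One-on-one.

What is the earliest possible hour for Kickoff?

9am

Downstream work caps Kickoff at 12pm.
Kickoff at 9am is achievable: Postmortem=9am; Kickoff=9am; DesignReview=10am; Roadmap=9am; One-on-one=9am; AllHands=10am; Planning=12pm; Legal=11am; OffsitePrep=10am.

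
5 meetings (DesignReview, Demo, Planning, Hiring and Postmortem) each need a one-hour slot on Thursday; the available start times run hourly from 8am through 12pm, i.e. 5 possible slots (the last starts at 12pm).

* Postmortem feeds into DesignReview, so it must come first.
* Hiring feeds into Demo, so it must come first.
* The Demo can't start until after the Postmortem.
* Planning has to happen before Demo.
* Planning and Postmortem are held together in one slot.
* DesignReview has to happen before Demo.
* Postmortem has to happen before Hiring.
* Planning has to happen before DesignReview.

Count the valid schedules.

20

Splitting on DesignReview: it can be 9am (6), 10am (8), 11am (6). Listing each branch's schedules as (Demo, Planning, Hiring, Postmortem):
DesignReview=9am: (10am,8am,9am,8am) (11am,8am,9am,8am) (11am,8am,10am,8am) (12pm,8am,9am,8am) (12pm,8am,10am,8am) (12pm,8am,11am,8am) — 6.
DesignReview=10am: (11am,8am,9am,8am) (11am,8am,10am,8am) (11am,9am,10am,9am) (12pm,8am,9am,8am) (12pm,8am,10am,8am) (12pm,8am,11am,8am) (12pm,9am,10am,9am) (12pm,9am,11am,9am) — 8.
DesignReview=11am: (12pm,8am,9am,8am) (12pm,8am,10am,8am) (12pm,8am,11am,8am) (12pm,9am,10am,9am) (12pm,9am,11am,9am) (12pm,10am,11am,10am) — 6.
Summing: 6 + 8 + 6 = 20.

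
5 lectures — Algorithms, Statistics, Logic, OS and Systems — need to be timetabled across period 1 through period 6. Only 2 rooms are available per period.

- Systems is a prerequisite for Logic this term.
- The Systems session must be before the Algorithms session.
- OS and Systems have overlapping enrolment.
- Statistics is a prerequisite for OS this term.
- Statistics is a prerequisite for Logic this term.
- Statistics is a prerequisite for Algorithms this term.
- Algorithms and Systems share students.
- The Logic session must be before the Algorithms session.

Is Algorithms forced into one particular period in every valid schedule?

Algorithms can be period 3 (e.g. Systems=period 1, OS=period 2, Algorithms=period 3, Statistics=period 1, Logic=period 2) or period 4 (e.g. Logic -> period 2, Systems -> period 1, Statistics -> period 1, OS -> period 2, Algorithms -> period 4).

No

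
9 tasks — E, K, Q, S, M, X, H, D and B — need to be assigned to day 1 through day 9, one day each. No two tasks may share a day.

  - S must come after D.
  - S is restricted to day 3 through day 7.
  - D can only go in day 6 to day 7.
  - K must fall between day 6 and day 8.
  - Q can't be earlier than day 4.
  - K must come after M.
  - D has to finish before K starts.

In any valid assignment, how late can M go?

day 5

Downstream work caps M at day 7.
M at day 5 is achievable: X -> day 2; H -> day 3; E -> day 1; D -> day 6; S -> day 7; B -> day 9; Q -> day 4; M -> day 5; K -> day 8.
Nothing later works — the capacity limit rule out every day after day 5.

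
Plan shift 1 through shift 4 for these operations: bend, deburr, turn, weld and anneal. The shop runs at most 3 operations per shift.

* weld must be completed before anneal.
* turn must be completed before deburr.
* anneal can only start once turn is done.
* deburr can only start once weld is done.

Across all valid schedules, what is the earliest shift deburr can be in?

shift 2

Precedence pushes deburr to at least shift 2.
deburr at shift 2 is achievable: turn in shift 1; deburr in shift 2; bend in shift 1; anneal in shift 2; weld in shift 1.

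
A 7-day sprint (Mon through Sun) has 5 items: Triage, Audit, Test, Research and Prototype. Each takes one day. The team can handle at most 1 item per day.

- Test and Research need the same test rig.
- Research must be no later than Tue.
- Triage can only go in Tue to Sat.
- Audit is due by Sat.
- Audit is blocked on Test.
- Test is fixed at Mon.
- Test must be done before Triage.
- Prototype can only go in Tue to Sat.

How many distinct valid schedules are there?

Splitting on Triage: it can be Wed (6), Thu (6), Fri (6), Sat (6). Listing each branch's schedules as (Audit, Test, Research, Prototype):
Triage=Wed: (Thu,Mon,Tue,Fri) (Thu,Mon,Tue,Sat) (Fri,Mon,Tue,Thu) (Fri,Mon,Tue,Sat) (Sat,Mon,Tue,Thu) (Sat,Mon,Tue,Fri) — 6.
Triage=Thu: (Wed,Mon,Tue,Fri) (Wed,Mon,Tue,Sat) (Fri,Mon,Tue,Wed) (Fri,Mon,Tue,Sat) (Sat,Mon,Tue,Wed) (Sat,Mon,Tue,Fri) — 6.
Triage=Fri: (Wed,Mon,Tue,Thu) (Wed,Mon,Tue,Sat) (Thu,Mon,Tue,Wed) (Thu,Mon,Tue,Sat) (Sat,Mon,Tue,Wed) (Sat,Mon,Tue,Thu) — 6.
Triage=Sat: (Wed,Mon,Tue,Thu) (Wed,Mon,Tue,Fri) (Thu,Mon,Tue,Wed) (Thu,Mon,Tue,Fri) (Fri,Mon,Tue,Wed) (Fri,Mon,Tue,Thu) — 6.
Summing: 6 + 6 + 6 + 6 = 24.

24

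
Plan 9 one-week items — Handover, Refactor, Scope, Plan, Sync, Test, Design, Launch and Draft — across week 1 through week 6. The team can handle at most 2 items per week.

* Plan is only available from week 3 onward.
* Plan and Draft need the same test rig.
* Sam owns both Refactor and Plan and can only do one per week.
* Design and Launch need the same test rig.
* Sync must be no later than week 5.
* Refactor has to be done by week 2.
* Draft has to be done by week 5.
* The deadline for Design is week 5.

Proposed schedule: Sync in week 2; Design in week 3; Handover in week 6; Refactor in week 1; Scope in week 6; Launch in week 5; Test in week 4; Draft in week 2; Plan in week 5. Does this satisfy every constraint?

Plan is only available from week 3 onward — holds.
Sam owns both Refactor and Plan and can only do one per week — holds.
Refactor has to be done by week 2 — holds.
Plan and Draft need the same test rig — holds.
The deadline for Design is week 5 — holds.
The team can handle at most 2 items per week — holds.
Design and Launch need the same test rig — holds.
Draft has to be done by week 5 — holds.
Sync must be no later than week 5 — holds.

Yes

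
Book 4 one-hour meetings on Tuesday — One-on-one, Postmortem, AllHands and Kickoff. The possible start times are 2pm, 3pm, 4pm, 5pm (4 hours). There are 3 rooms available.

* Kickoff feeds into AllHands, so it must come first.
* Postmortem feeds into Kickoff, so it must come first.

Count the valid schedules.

Splitting on One-on-one: it can be 2pm (4), 3pm (4), 4pm (4), 5pm (4). Listing each branch's schedules as (Postmortem, AllHands, Kickoff):
One-on-one=2pm: (2pm,4pm,3pm) (2pm,5pm,3pm) (2pm,5pm,4pm) (3pm,5pm,4pm) — 4.
One-on-one=3pm: (2pm,4pm,3pm) (2pm,5pm,3pm) (2pm,5pm,4pm) (3pm,5pm,4pm) — 4.
One-on-one=4pm: (2pm,4pm,3pm) (2pm,5pm,3pm) (2pm,5pm,4pm) (3pm,5pm,4pm) — 4.
One-on-one=5pm: (2pm,4pm,3pm) (2pm,5pm,3pm) (2pm,5pm,4pm) (3pm,5pm,4pm) — 4.
Summing: 4 + 4 + 4 + 4 = 16.

16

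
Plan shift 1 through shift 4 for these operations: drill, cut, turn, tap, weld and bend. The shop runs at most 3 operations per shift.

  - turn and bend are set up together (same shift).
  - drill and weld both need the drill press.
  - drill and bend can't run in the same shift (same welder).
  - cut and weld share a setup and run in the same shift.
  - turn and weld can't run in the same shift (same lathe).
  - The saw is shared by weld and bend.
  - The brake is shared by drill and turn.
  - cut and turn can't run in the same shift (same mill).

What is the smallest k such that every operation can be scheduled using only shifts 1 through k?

3 shifts

With at most 3 per shift and 6 operations, at least 2 shifts are needed.
Could 2 shifts be enough, i.e. nothing placed later than shift 2? No: drill, cut and turn must all be in different shifts (drill/cut can't share; drill/turn can't share; cut/turn can't share), but only 2 shifts are available: 3 operations can't fit in 2 distinct shifts.
So 2 shifts is not enough.
3 works (last occupied shift: shift 3): for example bend in shift 3, cut in shift 2, weld in shift 2, drill in shift 1, turn in shift 3, tap in shift 1.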